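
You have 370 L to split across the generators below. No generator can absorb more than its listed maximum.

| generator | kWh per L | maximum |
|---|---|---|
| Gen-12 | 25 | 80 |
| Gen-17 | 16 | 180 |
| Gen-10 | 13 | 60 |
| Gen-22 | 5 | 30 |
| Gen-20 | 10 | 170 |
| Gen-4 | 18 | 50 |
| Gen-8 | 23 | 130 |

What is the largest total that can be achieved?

7650

Rank by kWh per L: Gen-12 25 > Gen-8 23 > Gen-4 18 > Gen-17 16 > Gen-10 13 > Gen-20 10 > Gen-22 5.
Give Gen-12 80 to hit its cap of 80 ; 290 left.
Gen-8: +130 to 130 (cap) ; 160 left.
Gen-4: +50 to 50 (cap) ; 110 left.
Only 110 left; Gen-17 takes them to reach 110.
Total = 25×80 + 16×110 + 18×50 + 23×130 = 7650.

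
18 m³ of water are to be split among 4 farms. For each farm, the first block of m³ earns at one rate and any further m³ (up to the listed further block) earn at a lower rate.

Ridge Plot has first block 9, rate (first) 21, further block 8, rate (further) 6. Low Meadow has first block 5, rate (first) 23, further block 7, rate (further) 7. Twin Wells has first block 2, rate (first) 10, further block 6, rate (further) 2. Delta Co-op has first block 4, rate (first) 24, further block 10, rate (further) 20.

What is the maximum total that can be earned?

400

Treat each block as its own option and order by rate: Delta Co-op/T1 24 > Low Meadow/T1 23 > Ridge Plot/T1 21 > Delta Co-op/T2 20 > Twin Wells/T1 10 > Low Meadow/T2 7 > Ridge Plot/T2 6 > Twin Wells/T2 2.
Delta Co-op/T1 (24): +4 → 14 left.
Fill Low Meadow T1 block (5 at 23) → 9 left.
Fill Ridge Plot T1 block (9 at 21) → 0 left.
Total = 24×4 + 23×5 + 21×9 = 400.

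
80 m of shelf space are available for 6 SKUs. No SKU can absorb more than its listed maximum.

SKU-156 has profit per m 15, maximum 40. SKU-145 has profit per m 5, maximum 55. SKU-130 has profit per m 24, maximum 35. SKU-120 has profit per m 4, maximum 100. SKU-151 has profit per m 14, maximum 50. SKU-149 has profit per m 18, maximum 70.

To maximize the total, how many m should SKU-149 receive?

Highest profit per m first: SKU-130 24 > SKU-149 18 > SKU-156 15 > SKU-151 14 > SKU-145 5 > SKU-120 4.
Give SKU-130 35 to hit its cap of 35 → 45 left.
SKU-149 has room for 70 but only 45 remain, so it gets 45.

45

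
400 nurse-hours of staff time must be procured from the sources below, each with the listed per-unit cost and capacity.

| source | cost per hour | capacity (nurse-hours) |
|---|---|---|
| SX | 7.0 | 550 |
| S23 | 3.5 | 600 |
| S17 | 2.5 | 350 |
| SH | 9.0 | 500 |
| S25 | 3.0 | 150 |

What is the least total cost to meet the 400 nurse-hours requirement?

1025

Use sources in increasing cost order.
S17 (2.5): use full 350 — 50 nurse-hours to go.
Take 50 from S25 at 3.0 to finish.
S23, SX, SH: unused.
Cost = 350×2.5 + 50×3.0 = 1025.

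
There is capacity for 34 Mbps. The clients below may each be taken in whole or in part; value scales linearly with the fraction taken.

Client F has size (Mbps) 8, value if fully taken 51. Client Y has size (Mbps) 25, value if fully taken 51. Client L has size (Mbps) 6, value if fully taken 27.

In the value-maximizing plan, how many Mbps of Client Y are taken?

20

Sort by value density: Client F 51/8≈6.38, Client L 27/6≈4.5, Client Y 51/25≈2.04.
Take all of Client F (8 Mbps, value 51) → 26 Mbps left.
Client L: take in full, 6 Mbps for value 27 → 20 left.
Only 20 Mbps remain; take 20/25 of Client Y for value 51×20/25 = 40.8.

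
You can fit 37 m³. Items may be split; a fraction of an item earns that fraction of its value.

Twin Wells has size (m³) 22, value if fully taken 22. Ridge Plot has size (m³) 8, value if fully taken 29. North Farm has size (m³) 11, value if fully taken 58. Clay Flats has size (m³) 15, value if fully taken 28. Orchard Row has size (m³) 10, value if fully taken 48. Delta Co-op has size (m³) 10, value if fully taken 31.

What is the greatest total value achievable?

159.8

Sort by value density: North Farm 58/11≈5.27, Orchard Row 48/10≈4.8, Ridge Plot 29/8≈3.62, Delta Co-op 31/10≈3.1, Clay Flats 28/15≈1.87, Twin Wells 22/22≈1.
Take all of North Farm (11 m³, value 58) → 26 m³ left.
Take all of Orchard Row (10 m³, value 48) → 16 m³ left.
All 8 m³ of Ridge Plot fit (value 29) → 8 remain.
Only 8 m³ remain; take 8/10 of Delta Co-op for value 31×8/10 = 24.8.
Total value = 159.8.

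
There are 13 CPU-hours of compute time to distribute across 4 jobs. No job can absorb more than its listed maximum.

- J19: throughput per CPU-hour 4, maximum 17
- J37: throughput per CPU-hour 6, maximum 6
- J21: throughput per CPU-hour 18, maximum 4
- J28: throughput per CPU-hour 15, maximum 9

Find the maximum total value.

207

Rank by throughput per CPU-hour: J21 18 > J28 15 > J37 6 > J19 4.
J21: +4 to 4 (cap) — 9 left.
Give J28 9 to hit its cap of 9 — 0 left.
Total = 18×4 + 15×9 = 207.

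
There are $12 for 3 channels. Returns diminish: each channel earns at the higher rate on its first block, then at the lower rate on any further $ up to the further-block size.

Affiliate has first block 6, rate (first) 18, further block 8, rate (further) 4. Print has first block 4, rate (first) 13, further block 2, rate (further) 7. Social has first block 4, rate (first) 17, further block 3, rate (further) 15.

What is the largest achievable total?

206

Rank every tier by rate: Affiliate/tier1 18 > Social/tier1 17 > Social/tier2 15 > Print/tier1 13 > Print/tier2 7 > Affiliate/tier2 4.
Fill Affiliate tier1 block (6 at 18) → 6 left.
Fill Social tier1 block (4 at 17) → 2 left.
2 remain; put them into Social tier2 at 15.
Total = 18×6 + 17×4 + 15×2 = 206.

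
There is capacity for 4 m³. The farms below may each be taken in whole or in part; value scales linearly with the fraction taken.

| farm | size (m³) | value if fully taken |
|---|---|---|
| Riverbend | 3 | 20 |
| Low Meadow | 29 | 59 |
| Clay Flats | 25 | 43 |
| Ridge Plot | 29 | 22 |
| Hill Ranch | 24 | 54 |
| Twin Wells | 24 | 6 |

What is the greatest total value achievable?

22.25

Sort by value density: Riverbend 20/3≈6.67, Hill Ranch 54/24≈2.25, Low Meadow 59/29≈2.03, Clay Flats 43/25≈1.72, Ridge Plot 22/29≈0.759, Twin Wells 6/24≈0.25.
Take all of Riverbend (3 m³, value 20) ; 1 m³ left.
Only 1 m³ remain; take 1/24 of Hill Ranch for value 54×1/24 = 2.25.
Total value = 22.25.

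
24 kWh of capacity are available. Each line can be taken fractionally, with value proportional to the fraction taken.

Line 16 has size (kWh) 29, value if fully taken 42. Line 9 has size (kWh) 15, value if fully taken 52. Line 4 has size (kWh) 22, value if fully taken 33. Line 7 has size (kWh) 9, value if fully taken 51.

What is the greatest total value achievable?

103

Rank by value-to-size ratio: Line 7 51/9≈5.67, Line 9 52/15≈3.47, Line 4 33/22≈1.5, Line 16 42/29≈1.45.
All 9 kWh of Line 7 fit (value 51) — 15 remain.
Take all of Line 9 (15 kWh, value 52) — 0 kWh left.
Total value = 103.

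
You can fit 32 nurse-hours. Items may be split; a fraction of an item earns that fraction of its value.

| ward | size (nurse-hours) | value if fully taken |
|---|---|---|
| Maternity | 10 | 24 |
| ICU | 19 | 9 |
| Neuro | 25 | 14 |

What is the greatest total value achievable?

Rank by value-to-size ratio: Maternity 24/10≈2.4, Neuro 14/25≈0.56, ICU 9/19≈0.474.
Take all of Maternity (10 nurse-hours, value 24) — 22 nurse-hours left.
Only 22 nurse-hours remain; take 22/25 of Neuro for value 14×22/25 = 12.32.
Total value = 36.32.

36.32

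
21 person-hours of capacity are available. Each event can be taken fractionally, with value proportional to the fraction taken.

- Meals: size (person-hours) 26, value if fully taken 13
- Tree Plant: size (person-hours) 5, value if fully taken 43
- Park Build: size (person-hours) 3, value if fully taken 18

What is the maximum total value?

67.5

Sort by value density: Tree Plant 43/5≈8.6, Park Build 18/3≈6, Meals 13/26≈0.5.
Tree Plant: take in full, 5 person-hours for value 43 — 16 left.
Take all of Park Build (3 person-hours, value 18) — 13 person-hours left.
13 person-hours left: a 13/26 share of Meals gives 13×13/26 = 6.5.
Total value = 67.5.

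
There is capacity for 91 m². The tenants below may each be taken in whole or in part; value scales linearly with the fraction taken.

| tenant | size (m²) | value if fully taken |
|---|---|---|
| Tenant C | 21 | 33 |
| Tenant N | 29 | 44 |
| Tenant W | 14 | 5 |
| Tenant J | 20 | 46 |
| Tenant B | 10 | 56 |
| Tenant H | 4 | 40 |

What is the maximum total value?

221.5

Best value per unit of size first: Tenant H 40/4≈10, Tenant B 56/10≈5.6, Tenant J 46/20≈2.3, Tenant C 33/21≈1.57, Tenant N 44/29≈1.52, Tenant W 5/14≈0.357.
Take all of Tenant H (4 m², value 40) ; 87 m² left.
Take all of Tenant B (10 m², value 56) ; 77 m² left.
All 20 m² of Tenant J fit (value 46) ; 57 remain.
All 21 m² of Tenant C fit (value 33) ; 36 remain.
Take all of Tenant N (29 m², value 44) ; 7 m² left.
Fill the last 7 m² with part of Tenant W: 7/14 of it earns 2.5.
Total value = 221.5.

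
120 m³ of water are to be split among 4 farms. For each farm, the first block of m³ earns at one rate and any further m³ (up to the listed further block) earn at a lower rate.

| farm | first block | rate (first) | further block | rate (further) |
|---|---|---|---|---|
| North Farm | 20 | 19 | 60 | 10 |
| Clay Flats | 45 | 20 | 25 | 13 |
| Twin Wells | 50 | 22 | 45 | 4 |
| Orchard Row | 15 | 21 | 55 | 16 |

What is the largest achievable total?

2505

Rank every tier by rate: Twin Wells/tier1 22 > Orchard Row/tier1 21 > Clay Flats/tier1 20 > North Farm/tier1 19 > Orchard Row/tier2 16 > Clay Flats/tier2 13 > North Farm/tier2 10 > Twin Wells/tier2 4.
Twin Wells tier1 at 22: fill all 50 → 70 left.
Orchard Row/tier1 (21): +15 → 55 left.
Fill Clay Flats tier1 block (45 at 20) → 10 left.
North Farm/tier1: +10 of 20 at 19; pool empty.
Total = 22×50 + 21×15 + 20×45 + 19×10 = 2505.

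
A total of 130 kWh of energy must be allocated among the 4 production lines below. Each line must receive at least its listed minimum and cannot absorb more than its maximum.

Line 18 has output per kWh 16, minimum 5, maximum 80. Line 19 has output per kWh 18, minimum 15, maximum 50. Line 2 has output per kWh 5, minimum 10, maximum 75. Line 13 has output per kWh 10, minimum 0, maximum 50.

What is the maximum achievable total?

Meeting every minimum uses 5+15+10+0 = 30 kWh, leaving 100.
Highest output per kWh first: Line 19 18 > Line 18 16 > Line 13 10 > Line 2 5.
Line 19: +35 to 50 (cap) → 65 left.
Only 65 left; Line 18 takes them to reach 70.
Total = 16×70 + 18×50 + 5×10 = 2070.

2070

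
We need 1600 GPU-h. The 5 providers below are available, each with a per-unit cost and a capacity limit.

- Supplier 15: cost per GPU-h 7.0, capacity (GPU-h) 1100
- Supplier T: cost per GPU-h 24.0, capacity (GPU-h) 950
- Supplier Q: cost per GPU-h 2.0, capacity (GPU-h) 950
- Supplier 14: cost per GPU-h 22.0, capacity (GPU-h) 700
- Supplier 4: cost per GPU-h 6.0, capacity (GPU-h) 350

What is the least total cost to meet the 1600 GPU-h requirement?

6100

Use providers in increasing cost order.
Take 950 from Supplier Q at 2.0 — need 650 more.
Supplier 4 (6.0): use full 350 — 300 GPU-h to go.
Take 300 from Supplier 15 at 7.0 to finish.
Supplier 14, Supplier T: unused.
Cost = 950×2.0 + 350×6.0 + 300×7.0 = 6100.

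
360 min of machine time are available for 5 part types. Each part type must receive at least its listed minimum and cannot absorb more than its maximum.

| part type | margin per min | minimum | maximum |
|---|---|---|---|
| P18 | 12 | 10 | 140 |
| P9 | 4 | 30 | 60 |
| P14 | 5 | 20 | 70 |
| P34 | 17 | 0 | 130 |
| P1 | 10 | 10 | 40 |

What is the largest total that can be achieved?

4510

Meeting every minimum uses 10+30+20+0+10 = 70 min, leaving 290.
Rank by margin per min: P34 17 > P18 12 > P1 10 > P14 5 > P9 4.
P34 takes 130 more to reach its cap of 130 ; 160 left.
Give P18 130 more to hit its cap of 140 ; 30 left.
Give P1 30 more to hit its cap of 40 ; 0 left.
Total = 12×140 + 4×30 + 5×20 + 17×130 + 10×40 = 4510.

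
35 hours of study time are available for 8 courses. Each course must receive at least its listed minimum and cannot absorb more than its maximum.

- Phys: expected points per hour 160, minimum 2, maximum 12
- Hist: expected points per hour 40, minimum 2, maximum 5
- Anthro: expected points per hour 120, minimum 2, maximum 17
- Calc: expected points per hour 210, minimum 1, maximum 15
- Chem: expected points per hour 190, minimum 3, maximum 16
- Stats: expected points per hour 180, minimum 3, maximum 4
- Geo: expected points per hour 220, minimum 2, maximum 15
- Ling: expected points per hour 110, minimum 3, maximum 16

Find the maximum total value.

Meeting every minimum uses 2+2+2+1+3+3+2+3 = 18 hours, leaving 17.
Order the courses by expected points per hour: Geo 220 > Calc 210 > Chem 190 > Stats 180 > Phys 160 > Anthro 120 > Ling 110 > Hist 40.
Geo: +13 to 15 (cap) ; 4 left.
Calc: +4 (room for 14) → 5. Pool exhausted.
Total = 160×2 + 40×2 + 120×2 + 210×5 + 190×3 + 180×3 + 220×15 + 110×3 = 6430.

6430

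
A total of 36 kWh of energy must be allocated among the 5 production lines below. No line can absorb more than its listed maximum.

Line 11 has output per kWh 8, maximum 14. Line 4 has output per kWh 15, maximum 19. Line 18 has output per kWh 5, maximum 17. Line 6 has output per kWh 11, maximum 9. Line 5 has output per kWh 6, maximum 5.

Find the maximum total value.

448

Rank by output per kWh: Line 4 15 > Line 6 11 > Line 11 8 > Line 5 6 > Line 18 5.
Give Line 4 19 to hit its cap of 19 — 17 left.
Give Line 6 9 to hit its cap of 9 — 8 left.
Line 11 has room for 14 but only 8 remain, so it gets 8.
Total = 8×8 + 15×19 + 11×9 = 448.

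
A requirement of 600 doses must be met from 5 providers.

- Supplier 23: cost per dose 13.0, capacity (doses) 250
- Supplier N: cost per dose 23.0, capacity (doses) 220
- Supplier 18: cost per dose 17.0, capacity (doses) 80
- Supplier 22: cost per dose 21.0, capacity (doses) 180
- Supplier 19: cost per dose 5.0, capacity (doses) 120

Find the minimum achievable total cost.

Use providers in increasing cost order.
Supplier 19 (5.0): use full 120 ; 480 doses to go.
Supplier 23 (13.0): use full 250 ; 230 doses to go.
Take 80 from Supplier 18 at 17.0 ; need 150 more.
Supplier 22 at 21.0: take 150 of its 180 ; requirement met.
Supplier N: unused.
Cost = 120×5.0 + 250×13.0 + 80×17.0 + 150×21.0 = 8360.

8360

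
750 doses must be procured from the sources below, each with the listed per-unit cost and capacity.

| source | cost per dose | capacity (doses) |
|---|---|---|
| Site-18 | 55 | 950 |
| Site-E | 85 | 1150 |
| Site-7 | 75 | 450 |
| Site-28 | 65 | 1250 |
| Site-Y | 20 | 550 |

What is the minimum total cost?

22000

Cheapest first:
Site-Y (20): use full 550 ; 200 doses to go.
Site-18 (55): take the remaining 200 ; done.
Site-28, Site-7, Site-E: unused.
Cost = 550×20 + 200×55 = 22000.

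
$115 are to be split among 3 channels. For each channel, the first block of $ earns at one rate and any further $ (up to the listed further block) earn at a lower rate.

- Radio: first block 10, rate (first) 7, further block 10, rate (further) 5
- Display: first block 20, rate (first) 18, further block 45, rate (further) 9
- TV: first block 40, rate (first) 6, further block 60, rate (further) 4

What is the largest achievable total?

Rank every tier by rate: Display/tier1 18 > Display/tier2 9 > Radio/tier1 7 > TV/tier1 6 > Radio/tier2 5 > TV/tier2 4.
Fill Display tier1 block (20 at 18) → 95 left.
Display tier2 at 9: fill all 45 → 50 left.
Radio/tier1 (7): +10 → 40 left.
Fill TV tier1 block (40 at 6) → 0 left.
Total = 18×20 + 9×45 + 7×10 + 6×40 = 1075.

1075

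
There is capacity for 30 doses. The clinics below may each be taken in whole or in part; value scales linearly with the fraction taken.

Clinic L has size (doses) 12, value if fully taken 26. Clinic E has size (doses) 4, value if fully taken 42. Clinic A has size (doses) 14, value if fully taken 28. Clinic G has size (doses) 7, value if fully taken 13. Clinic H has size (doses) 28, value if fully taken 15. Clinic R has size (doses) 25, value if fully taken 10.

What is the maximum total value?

Best value per unit of size first: Clinic E 42/4≈10.5, Clinic L 26/12≈2.17, Clinic A 28/14≈2, Clinic G 13/7≈1.86, Clinic H 15/28≈0.536, Clinic R 10/25≈0.4.
Take all of Clinic E (4 doses, value 42) — 26 doses left.
Take all of Clinic L (12 doses, value 26) — 14 doses left.
Take all of Clinic A (14 doses, value 28) — 0 doses left.
Total value = 96.

96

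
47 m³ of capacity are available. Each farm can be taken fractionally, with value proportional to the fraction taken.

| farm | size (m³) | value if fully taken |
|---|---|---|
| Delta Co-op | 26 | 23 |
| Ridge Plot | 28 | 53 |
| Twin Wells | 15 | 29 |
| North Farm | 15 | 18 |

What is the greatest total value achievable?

86.8

Rank by value-to-size ratio: Twin Wells 29/15≈1.93, Ridge Plot 53/28≈1.89, North Farm 18/15≈1.2, Delta Co-op 23/26≈0.885.
All 15 m³ of Twin Wells fit (value 29) — 32 remain.
Take all of Ridge Plot (28 m³, value 53) — 4 m³ left.
Only 4 m³ remain; take 4/15 of North Farm for value 18×4/15 = 4.8.
Total value = 86.8.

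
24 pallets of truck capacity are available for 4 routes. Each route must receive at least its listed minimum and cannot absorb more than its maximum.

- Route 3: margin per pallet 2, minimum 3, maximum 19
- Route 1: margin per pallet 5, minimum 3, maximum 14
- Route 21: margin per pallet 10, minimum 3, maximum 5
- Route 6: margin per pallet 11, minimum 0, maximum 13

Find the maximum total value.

Meeting every minimum uses 3+3+3+0 = 9 pallets, leaving 15.
Highest margin per pallet first: Route 6 11 > Route 21 10 > Route 1 5 > Route 3 2.
Give Route 6 13 more to hit its cap of 13 — 2 left.
Give Route 21 2 more to hit its cap of 5 — 0 left.
Total = 2×3 + 5×3 + 10×5 + 11×13 = 214.

214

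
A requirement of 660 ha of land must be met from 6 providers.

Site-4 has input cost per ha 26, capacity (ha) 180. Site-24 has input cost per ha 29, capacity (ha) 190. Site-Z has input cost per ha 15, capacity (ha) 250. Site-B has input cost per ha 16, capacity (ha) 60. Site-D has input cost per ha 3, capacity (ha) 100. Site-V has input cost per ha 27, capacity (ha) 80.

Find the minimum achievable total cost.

Cheapest first:
Site-D at 3: take all 100 ha — 560 still needed.
Take 250 from Site-Z at 15 — need 310 more.
Site-B at 16: take all 60 ha — 250 still needed.
Take 180 from Site-4 at 26 — need 70 more.
Site-V (27): take the remaining 70 — done.
Site-24: unused.
Cost = 100×3 + 250×15 + 60×16 + 180×26 + 70×27 = 11580.

11580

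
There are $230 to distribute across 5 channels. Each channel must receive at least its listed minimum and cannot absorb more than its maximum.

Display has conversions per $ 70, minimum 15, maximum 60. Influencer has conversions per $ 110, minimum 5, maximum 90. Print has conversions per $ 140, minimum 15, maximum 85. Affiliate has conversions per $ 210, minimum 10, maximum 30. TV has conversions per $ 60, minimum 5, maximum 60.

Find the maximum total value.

29800

Meeting every minimum uses 15+5+15+10+5 = 50 $, leaving 180.
Rank by conversions per $: Affiliate 210 > Print 140 > Influencer 110 > Display 70 > TV 60.
Affiliate takes 20 more to reach its cap of 30 ; 160 left.
Print: +70 to 85 (cap) ; 90 left.
Influencer: +85 to 90 (cap) ; 5 left.
Only 5 left; Display takes them to reach 20.
Total = 70×20 + 110×90 + 140×85 + 210×30 + 60×5 = 29800.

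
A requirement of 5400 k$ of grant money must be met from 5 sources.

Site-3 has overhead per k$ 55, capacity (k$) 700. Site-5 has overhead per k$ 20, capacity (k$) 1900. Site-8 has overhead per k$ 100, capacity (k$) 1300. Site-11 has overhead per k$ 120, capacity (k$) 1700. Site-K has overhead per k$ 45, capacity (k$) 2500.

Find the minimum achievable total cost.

Fill from the cheapest source first.
Site-5 (20): use full 1900 ; 3500 k$ to go.
Take 2500 from Site-K at 45 ; need 1000 more.
Site-3 at 55: take all 700 k$ ; 300 still needed.
Site-8 (100): take the remaining 300 ; done.
Site-11: unused.
Cost = 1900×20 + 2500×45 + 700×55 + 300×100 = 219000.

219000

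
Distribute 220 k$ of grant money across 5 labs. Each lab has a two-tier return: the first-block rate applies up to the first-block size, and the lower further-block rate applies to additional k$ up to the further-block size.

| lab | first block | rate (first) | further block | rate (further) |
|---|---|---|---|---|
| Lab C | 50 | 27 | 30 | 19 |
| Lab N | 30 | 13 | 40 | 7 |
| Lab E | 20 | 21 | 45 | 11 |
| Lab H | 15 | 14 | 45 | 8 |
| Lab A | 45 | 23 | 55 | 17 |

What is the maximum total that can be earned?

4585

Treat each block as its own option and order by rate: Lab C/T1 27 > Lab A/T1 23 > Lab E/T1 21 > Lab C/T2 19 > Lab A/T2 17 > Lab H/T1 14 > Lab N/T1 13 > Lab E/T2 11 > Lab H/T2 8 > Lab N/T2 7.
Lab C T1 at 27: fill all 50 ; 170 left.
Fill Lab A T1 block (45 at 23) ; 125 left.
Lab E T1 at 21: fill all 20 ; 105 left.
Lab C/T2 (19): +30 ; 75 left.
Lab A/T2 (17): +55 ; 20 left.
Lab H T1 at 14: fill all 15 ; 5 left.
Lab N T1 at 13: only 5 left, fill 5.
Total = 27×50 + 23×45 + 21×20 + 19×30 + 17×55 + 14×15 + 13×5 = 4585.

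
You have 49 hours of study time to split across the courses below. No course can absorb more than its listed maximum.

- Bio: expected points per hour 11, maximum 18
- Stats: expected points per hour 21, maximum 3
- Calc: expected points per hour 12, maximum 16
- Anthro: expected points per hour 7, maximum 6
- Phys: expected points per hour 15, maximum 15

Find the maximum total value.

Highest expected points per hour first: Stats 21 > Phys 15 > Calc 12 > Bio 11 > Anthro 7.
Stats takes 3 to reach its cap of 3 ; 46 left.
Give Phys 15 to hit its cap of 15 ; 31 left.
Give Calc 16 to hit its cap of 16 ; 15 left.
Only 15 left; Bio takes them to reach 15.
Total = 11×15 + 21×3 + 12×16 + 15×15 = 645.

645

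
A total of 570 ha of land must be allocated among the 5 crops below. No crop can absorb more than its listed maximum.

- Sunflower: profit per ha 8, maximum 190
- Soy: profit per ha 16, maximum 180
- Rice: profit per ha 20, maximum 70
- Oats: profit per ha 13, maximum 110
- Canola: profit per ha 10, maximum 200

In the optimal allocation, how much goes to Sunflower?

10

Highest profit per ha first: Rice 20 > Soy 16 > Oats 13 > Canola 10 > Sunflower 8.
Rice takes 70 to reach its cap of 70 — 500 left.
Soy takes 180 to reach its cap of 180 — 320 left.
Give Oats 110 to hit its cap of 110 — 210 left.
Give Canola 200 to hit its cap of 200 — 10 left.
Sunflower has room for 190 but only 10 remain, so it gets 10.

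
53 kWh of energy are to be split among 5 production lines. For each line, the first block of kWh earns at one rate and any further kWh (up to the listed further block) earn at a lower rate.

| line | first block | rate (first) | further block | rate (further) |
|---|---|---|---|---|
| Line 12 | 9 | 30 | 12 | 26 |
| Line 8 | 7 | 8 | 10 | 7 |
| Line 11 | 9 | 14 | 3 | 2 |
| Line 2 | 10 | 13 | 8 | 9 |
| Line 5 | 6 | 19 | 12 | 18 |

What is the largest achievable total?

1103

Treat each block as its own option and order by rate: Line 12/tier1 30 > Line 12/tier2 26 > Line 5/tier1 19 > Line 5/tier2 18 > Line 11/tier1 14 > Line 2/tier1 13 > Line 2/tier2 9 > Line 8/tier1 8 > Line 8/tier2 7 > Line 11/tier2 2.
Line 12 tier1 at 30: fill all 9 → 44 left.
Fill Line 12 tier2 block (12 at 26) → 32 left.
Fill Line 5 tier1 block (6 at 19) → 26 left.
Line 5 tier2 at 18: fill all 12 → 14 left.
Line 11 tier1 at 14: fill all 9 → 5 left.
Line 2/tier1: +5 of 10 at 13; pool empty.
Total = 30×9 + 26×12 + 19×6 + 18×12 + 14×9 + 13×5 = 1103.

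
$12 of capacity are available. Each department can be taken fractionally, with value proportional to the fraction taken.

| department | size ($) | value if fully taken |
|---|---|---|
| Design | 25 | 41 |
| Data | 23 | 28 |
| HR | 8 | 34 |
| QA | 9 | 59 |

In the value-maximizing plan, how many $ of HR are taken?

Rank by value-to-size ratio: QA 59/9≈6.56, HR 34/8≈4.25, Design 41/25≈1.64, Data 28/23≈1.22.
All 9 $ of QA fit (value 59) — 3 remain.
Fill the last 3 $ with part of HR: 3/8 of it earns 12.75.

3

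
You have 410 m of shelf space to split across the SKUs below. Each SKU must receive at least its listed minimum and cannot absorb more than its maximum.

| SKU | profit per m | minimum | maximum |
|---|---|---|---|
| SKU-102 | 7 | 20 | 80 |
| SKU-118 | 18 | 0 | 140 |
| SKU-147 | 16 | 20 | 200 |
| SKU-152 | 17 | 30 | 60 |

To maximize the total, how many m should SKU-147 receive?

Meeting every minimum uses 20+0+20+30 = 70 m, leaving 340.
Order the SKUs by profit per m: SKU-118 18 > SKU-152 17 > SKU-147 16 > SKU-102 7.
SKU-118: +140 to 140 (cap) ; 200 left.
SKU-152 takes 30 more to reach its cap of 60 ; 170 left.
SKU-147: +170 (room for 180) → 190. Pool exhausted.

190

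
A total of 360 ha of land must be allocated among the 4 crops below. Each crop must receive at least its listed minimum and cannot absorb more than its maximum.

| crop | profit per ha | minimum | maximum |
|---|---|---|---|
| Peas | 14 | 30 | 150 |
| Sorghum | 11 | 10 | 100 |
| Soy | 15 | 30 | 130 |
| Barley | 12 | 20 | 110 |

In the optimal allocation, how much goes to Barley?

Meeting every minimum uses 30+10+30+20 = 90 ha, leaving 270.
Highest profit per ha first: Soy 15 > Peas 14 > Barley 12 > Sorghum 11.
Give Soy 100 more to hit its cap of 130 — 170 left.
Peas: +120 to 150 (cap) — 50 left.
Only 50 left; Barley takes them to reach 70.

70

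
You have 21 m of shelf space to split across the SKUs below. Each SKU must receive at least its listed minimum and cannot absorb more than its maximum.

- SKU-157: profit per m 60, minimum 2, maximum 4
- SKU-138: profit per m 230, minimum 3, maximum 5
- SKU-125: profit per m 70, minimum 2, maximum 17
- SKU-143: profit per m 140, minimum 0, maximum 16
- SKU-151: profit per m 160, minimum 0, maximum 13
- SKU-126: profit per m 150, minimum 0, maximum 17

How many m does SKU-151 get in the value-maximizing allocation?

Meeting every minimum uses 2+3+2+0+0+0 = 7 m, leaving 14.
Order the SKUs by profit per m: SKU-138 230 > SKU-151 160 > SKU-126 150 > SKU-143 140 > SKU-125 70 > SKU-157 60.
SKU-138 takes 2 more to reach its cap of 5 → 12 left.
SKU-151: +12 (room for 13) → 12. Pool exhausted.

12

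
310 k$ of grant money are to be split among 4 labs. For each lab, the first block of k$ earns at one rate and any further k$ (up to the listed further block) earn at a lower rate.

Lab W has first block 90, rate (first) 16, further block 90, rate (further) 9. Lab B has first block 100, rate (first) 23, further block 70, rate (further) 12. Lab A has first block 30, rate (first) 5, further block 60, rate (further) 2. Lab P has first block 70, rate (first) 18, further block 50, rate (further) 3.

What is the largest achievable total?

Treat each block as its own option and order by rate: Lab B/tier1 23 > Lab P/tier1 18 > Lab W/tier1 16 > Lab B/tier2 12 > Lab W/tier2 9 > Lab A/tier1 5 > Lab P/tier2 3 > Lab A/tier2 2.
Fill Lab B tier1 block (100 at 23) → 210 left.
Fill Lab P tier1 block (70 at 18) → 140 left.
Lab W tier1 at 16: fill all 90 → 50 left.
50 remain; put them into Lab B tier2 at 12.
Total = 23×100 + 18×70 + 16×90 + 12×50 = 5600.

5600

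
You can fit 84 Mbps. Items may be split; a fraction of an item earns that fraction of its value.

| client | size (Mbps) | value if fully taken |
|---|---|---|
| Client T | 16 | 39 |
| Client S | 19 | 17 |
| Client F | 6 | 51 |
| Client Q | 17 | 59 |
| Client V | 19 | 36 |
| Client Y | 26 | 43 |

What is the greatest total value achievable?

228

Sort by value density: Client F 51/6≈8.5, Client Q 59/17≈3.47, Client T 39/16≈2.44, Client V 36/19≈1.89, Client Y 43/26≈1.65, Client S 17/19≈0.895.
All 6 Mbps of Client F fit (value 51) ; 78 remain.
Client Q: take in full, 17 Mbps for value 59 ; 61 left.
All 16 Mbps of Client T fit (value 39) ; 45 remain.
Take all of Client V (19 Mbps, value 36) ; 26 Mbps left.
All 26 Mbps of Client Y fit (value 43) ; 0 remain.
Total value = 228.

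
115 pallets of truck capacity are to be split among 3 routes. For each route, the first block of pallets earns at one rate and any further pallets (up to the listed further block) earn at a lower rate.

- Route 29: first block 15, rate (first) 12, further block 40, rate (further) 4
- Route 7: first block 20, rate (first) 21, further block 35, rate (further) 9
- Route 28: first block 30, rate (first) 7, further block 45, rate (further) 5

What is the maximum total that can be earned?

Treat each block as its own option and order by rate: Route 7/tier1 21 > Route 29/tier1 12 > Route 7/tier2 9 > Route 28/tier1 7 > Route 28/tier2 5 > Route 29/tier2 4.
Route 7 tier1 at 21: fill all 20 → 95 left.
Route 29/tier1 (12): +15 → 80 left.
Fill Route 7 tier2 block (35 at 9) → 45 left.
Route 28/tier1 (7): +30 → 15 left.
15 remain; put them into Route 28 tier2 at 5.
Total = 21×20 + 12×15 + 9×35 + 7×30 + 5×15 = 1200.

1200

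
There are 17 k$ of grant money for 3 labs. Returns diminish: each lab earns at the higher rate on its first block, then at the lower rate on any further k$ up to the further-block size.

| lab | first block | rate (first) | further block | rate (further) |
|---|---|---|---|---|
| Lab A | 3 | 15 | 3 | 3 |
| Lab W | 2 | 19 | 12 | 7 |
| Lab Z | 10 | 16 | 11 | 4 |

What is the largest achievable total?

257

Order all 6 blocks by rate: Lab W/T1 19 > Lab Z/T1 16 > Lab A/T1 15 > Lab W/T2 7 > Lab Z/T2 4 > Lab A/T2 3.
Lab W/T1 (19): +2 ; 15 left.
Lab Z/T1 (16): +10 ; 5 left.
Lab A/T1 (15): +3 ; 2 left.
Lab W/T2: +2 of 12 at 7; pool empty.
Total = 19×2 + 16×10 + 15×3 + 7×2 = 257.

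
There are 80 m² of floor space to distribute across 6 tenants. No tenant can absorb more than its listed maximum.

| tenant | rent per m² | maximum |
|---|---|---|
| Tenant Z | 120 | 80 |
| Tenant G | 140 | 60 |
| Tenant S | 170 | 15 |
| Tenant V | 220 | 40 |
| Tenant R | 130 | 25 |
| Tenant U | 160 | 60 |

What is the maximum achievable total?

15350

Rank by rent per m²: Tenant V 220 > Tenant S 170 > Tenant U 160 > Tenant G 140 > Tenant R 130 > Tenant Z 120.
Tenant V: +40 to 40 (cap) ; 40 left.
Give Tenant S 15 to hit its cap of 15 ; 25 left.
Tenant U has room for 60 but only 25 remain, so it gets 25.
Total = 170×15 + 220×40 + 160×25 = 15350.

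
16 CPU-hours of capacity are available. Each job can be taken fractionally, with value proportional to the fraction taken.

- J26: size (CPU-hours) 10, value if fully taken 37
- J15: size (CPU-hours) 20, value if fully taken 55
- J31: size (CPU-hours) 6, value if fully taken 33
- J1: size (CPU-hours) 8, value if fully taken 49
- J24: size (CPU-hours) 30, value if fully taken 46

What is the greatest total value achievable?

Best value per unit of size first: J1 49/8≈6.12, J31 33/6≈5.5, J26 37/10≈3.7, J15 55/20≈2.75, J24 46/30≈1.53.
J1: take in full, 8 CPU-hours for value 49 → 8 left.
J31: take in full, 6 CPU-hours for value 33 → 2 left.
Only 2 CPU-hours remain; take 2/10 of J26 for value 37×2/10 = 7.4.
Total value = 89.4.

89.4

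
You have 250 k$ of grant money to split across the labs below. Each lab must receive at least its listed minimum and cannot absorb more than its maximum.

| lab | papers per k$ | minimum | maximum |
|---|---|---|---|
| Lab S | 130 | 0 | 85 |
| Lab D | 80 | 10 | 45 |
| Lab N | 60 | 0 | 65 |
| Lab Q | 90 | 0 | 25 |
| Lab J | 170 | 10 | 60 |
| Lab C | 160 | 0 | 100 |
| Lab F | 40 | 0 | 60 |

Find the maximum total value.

Meeting every minimum uses 0+10+0+0+10+0+0 = 20 k$, leaving 230.
Highest papers per k$ first: Lab J 170 > Lab C 160 > Lab S 130 > Lab Q 90 > Lab D 80 > Lab N 60 > Lab F 40.
Give Lab J 50 more to hit its cap of 60 → 180 left.
Lab C: +100 to 100 (cap) → 80 left.
Lab S has room for 85 more but only 80 remain, so it gets 80.
Total = 130×80 + 80×10 + 170×60 + 160×100 = 37400.

37400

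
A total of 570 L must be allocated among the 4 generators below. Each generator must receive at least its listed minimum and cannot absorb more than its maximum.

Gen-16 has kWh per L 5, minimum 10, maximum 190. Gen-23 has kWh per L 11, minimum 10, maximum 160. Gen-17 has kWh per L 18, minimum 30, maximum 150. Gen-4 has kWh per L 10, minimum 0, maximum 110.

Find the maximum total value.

Meeting every minimum uses 10+10+30+0 = 50 L, leaving 520.
Order the generators by kWh per L: Gen-17 18 > Gen-23 11 > Gen-4 10 > Gen-16 5.
Gen-17: +120 to 150 (cap) → 400 left.
Gen-23: +150 to 160 (cap) → 250 left.
Gen-4 takes 110 more to reach its cap of 110 → 140 left.
Gen-16 has room for 180 more but only 140 remain, so it gets 150.
Total = 5×150 + 11×160 + 18×150 + 10×110 = 6310.

6310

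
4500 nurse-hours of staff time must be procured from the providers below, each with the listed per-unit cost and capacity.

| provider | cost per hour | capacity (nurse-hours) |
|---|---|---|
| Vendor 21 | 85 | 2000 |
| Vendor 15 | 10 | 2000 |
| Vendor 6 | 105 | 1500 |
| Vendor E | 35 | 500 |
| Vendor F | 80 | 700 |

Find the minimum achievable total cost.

Cheapest first:
Take 2000 from Vendor 15 at 10 ; need 2500 more.
Vendor E (35): use full 500 ; 2000 nurse-hours to go.
Vendor F at 80: take all 700 nurse-hours ; 1300 still needed.
Vendor 21 at 85: take 1300 of its 2000 ; requirement met.
Vendor 6: unused.
Cost = 2000×10 + 500×35 + 700×80 + 1300×85 = 204000.

204000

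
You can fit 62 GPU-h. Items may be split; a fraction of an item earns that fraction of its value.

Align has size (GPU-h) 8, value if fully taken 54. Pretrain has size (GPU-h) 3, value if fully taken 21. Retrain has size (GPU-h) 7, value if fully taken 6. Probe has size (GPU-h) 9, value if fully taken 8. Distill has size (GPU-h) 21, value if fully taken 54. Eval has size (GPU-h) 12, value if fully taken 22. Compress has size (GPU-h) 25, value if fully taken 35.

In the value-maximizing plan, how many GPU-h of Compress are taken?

Rank by value-to-size ratio: Pretrain 21/3≈7, Align 54/8≈6.75, Distill 54/21≈2.57, Eval 22/12≈1.83, Compress 35/25≈1.4, Probe 8/9≈0.889, Retrain 6/7≈0.857.
Pretrain: take in full, 3 GPU-h for value 21 — 59 left.
All 8 GPU-h of Align fit (value 54) — 51 remain.
Take all of Distill (21 GPU-h, value 54) — 30 GPU-h left.
All 12 GPU-h of Eval fit (value 22) — 18 remain.
18 GPU-h left: a 18/25 share of Compress gives 35×18/25 = 25.2.

18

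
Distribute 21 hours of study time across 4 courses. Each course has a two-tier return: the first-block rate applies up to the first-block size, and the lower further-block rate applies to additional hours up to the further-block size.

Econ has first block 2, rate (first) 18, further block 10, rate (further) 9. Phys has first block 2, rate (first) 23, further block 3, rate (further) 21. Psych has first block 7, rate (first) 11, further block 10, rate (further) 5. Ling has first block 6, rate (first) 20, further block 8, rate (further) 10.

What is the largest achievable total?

352

Rank every tier by rate: Phys/first 23 > Phys/second 21 > Ling/first 20 > Econ/first 18 > Psych/first 11 > Ling/second 10 > Econ/second 9 > Psych/second 5.
Phys/first (23): +2 — 19 left.
Phys second at 21: fill all 3 — 16 left.
Ling first at 20: fill all 6 — 10 left.
Econ first at 18: fill all 2 — 8 left.
Fill Psych first block (7 at 11) — 1 left.
Ling/second: +1 of 8 at 10; pool empty.
Total = 23×2 + 21×3 + 20×6 + 18×2 + 11×7 + 10×1 = 352.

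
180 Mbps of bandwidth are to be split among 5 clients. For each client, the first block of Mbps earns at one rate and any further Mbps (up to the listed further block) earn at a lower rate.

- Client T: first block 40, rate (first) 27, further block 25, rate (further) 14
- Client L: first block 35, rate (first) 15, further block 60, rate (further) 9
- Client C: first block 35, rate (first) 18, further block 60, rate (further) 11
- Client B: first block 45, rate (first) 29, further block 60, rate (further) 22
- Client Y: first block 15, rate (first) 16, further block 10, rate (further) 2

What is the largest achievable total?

4335

Order all 10 blocks by rate: Client B/first 29 > Client T/first 27 > Client B/second 22 > Client C/first 18 > Client Y/first 16 > Client L/first 15 > Client T/second 14 > Client C/second 11 > Client L/second 9 > Client Y/second 2.
Client B/first (29): +45 ; 135 left.
Client T first at 27: fill all 40 ; 95 left.
Fill Client B second block (60 at 22) ; 35 left.
Client C first at 18: fill all 35 ; 0 left.
Total = 29×45 + 27×40 + 22×60 + 18×35 = 4335.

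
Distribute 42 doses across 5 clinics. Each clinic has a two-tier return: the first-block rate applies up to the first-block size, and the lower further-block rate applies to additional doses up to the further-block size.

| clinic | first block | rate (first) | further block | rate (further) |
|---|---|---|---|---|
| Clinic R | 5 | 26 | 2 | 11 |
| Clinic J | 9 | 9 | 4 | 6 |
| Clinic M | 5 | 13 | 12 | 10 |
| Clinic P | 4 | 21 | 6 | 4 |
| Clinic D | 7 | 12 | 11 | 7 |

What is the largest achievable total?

568

Treat each block as its own option and order by rate: Clinic R/tier1 26 > Clinic P/tier1 21 > Clinic M/tier1 13 > Clinic D/tier1 12 > Clinic R/tier2 11 > Clinic M/tier2 10 > Clinic J/tier1 9 > Clinic D/tier2 7 > Clinic J/tier2 6 > Clinic P/tier2 4.
Clinic R/tier1 (26): +5 ; 37 left.
Fill Clinic P tier1 block (4 at 21) ; 33 left.
Clinic M/tier1 (13): +5 ; 28 left.
Fill Clinic D tier1 block (7 at 12) ; 21 left.
Clinic R tier2 at 11: fill all 2 ; 19 left.
Fill Clinic M tier2 block (12 at 10) ; 7 left.
Clinic J tier1 at 9: only 7 left, fill 7.
Total = 26×5 + 21×4 + 13×5 + 12×7 + 11×2 + 10×12 + 9×7 = 568.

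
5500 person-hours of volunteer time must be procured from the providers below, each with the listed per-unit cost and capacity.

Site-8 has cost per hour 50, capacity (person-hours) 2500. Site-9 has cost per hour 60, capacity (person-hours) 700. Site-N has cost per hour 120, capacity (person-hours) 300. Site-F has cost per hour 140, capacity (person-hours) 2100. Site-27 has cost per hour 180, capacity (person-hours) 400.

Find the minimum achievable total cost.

483000

Cheapest first:
Site-8 (50): use full 2500 → 3000 person-hours to go.
Site-9 at 60: take all 700 person-hours → 2300 still needed.
Site-N at 120: take all 300 person-hours → 2000 still needed.
Site-F at 140: take 2000 of its 2100 → requirement met.
Site-27: unused.
Cost = 2500×50 + 700×60 + 300×120 + 2000×140 = 483000.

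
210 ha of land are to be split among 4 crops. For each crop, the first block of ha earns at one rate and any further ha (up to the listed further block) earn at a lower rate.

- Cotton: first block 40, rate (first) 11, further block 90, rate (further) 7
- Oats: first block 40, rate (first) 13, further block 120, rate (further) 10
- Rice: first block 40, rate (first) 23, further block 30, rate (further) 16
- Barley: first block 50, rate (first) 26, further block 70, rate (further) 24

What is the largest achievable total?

4640

Treat each block as its own option and order by rate: Barley/first 26 > Barley/second 24 > Rice/first 23 > Rice/second 16 > Oats/first 13 > Cotton/first 11 > Oats/second 10 > Cotton/second 7.
Barley first at 26: fill all 50 — 160 left.
Barley second at 24: fill all 70 — 90 left.
Rice first at 23: fill all 40 — 50 left.
Fill Rice second block (30 at 16) — 20 left.
Oats/first: +20 of 40 at 13; pool empty.
Total = 26×50 + 24×70 + 23×40 + 16×30 + 13×20 = 4640.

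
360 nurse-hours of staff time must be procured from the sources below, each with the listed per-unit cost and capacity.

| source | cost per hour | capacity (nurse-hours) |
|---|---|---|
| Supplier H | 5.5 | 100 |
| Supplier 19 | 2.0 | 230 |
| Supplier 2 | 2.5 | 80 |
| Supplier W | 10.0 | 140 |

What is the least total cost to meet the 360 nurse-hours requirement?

Fill from the cheapest source first.
Take 230 from Supplier 19 at 2.0 → need 130 more.
Supplier 2 (2.5): use full 80 → 50 nurse-hours to go.
Supplier H (5.5): take the remaining 50 → done.
Supplier W: unused.
Cost = 230×2.0 + 80×2.5 + 50×5.5 = 935.

935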